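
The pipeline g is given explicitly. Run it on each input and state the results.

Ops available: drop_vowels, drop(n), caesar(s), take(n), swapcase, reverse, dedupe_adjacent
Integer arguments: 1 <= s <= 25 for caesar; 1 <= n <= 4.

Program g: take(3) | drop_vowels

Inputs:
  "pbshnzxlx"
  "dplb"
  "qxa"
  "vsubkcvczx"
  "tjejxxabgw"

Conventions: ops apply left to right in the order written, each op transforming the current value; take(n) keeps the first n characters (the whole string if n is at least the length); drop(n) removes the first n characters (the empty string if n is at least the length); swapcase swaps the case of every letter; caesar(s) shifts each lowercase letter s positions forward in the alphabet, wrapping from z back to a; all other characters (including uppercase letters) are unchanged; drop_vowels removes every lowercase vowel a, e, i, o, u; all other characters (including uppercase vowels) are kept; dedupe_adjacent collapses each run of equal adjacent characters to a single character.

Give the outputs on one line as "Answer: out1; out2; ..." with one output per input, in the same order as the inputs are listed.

Execution, op by op:
  "pbshnzxlx" -> "pbs" -> "pbs"
  "dplb" -> "dpl" -> "dpl"
  "qxa" -> "qxa" -> "qx"
  "vsubkcvczx" -> "vsu" -> "vs"
  "tjejxxabgw" -> "tje" -> "tj"

"pbs"; "dpl"; "qx"; "vs"; "tj"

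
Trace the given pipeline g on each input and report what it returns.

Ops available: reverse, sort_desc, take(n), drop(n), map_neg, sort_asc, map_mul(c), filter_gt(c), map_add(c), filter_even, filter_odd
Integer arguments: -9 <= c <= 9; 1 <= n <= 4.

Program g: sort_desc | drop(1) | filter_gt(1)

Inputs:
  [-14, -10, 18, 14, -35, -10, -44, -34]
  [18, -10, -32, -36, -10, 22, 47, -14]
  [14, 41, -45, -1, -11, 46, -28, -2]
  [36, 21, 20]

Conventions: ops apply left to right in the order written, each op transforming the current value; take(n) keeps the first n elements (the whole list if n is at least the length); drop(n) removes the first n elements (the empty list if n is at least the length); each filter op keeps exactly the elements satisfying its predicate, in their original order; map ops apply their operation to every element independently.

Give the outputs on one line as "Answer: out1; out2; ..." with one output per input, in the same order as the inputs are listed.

Execution, op by op:
  [-14, -10, 18, 14, -35, -10, -44, -34] -> [18, 14, -10, -10, -14, -34, -35, -44] -> [14, -10, -10, -14, -34, -35, -44] -> [14]
  [18, -10, -32, -36, -10, 22, 47, -14] -> [47, 22, 18, -10, -10, -14, -32, -36] -> [22, 18, -10, -10, -14, -32, -36] -> [22, 18]
  [14, 41, -45, -1, -11, 46, -28, -2] -> [46, 41, 14, -1, -2, -11, -28, -45] -> [41, 14, -1, -2, -11, -28, -45] -> [41, 14]
  [36, 21, 20] -> [36, 21, 20] -> [21, 20] -> [21, 20]

[14]; [22, 18]; [41, 14]; [21, 20]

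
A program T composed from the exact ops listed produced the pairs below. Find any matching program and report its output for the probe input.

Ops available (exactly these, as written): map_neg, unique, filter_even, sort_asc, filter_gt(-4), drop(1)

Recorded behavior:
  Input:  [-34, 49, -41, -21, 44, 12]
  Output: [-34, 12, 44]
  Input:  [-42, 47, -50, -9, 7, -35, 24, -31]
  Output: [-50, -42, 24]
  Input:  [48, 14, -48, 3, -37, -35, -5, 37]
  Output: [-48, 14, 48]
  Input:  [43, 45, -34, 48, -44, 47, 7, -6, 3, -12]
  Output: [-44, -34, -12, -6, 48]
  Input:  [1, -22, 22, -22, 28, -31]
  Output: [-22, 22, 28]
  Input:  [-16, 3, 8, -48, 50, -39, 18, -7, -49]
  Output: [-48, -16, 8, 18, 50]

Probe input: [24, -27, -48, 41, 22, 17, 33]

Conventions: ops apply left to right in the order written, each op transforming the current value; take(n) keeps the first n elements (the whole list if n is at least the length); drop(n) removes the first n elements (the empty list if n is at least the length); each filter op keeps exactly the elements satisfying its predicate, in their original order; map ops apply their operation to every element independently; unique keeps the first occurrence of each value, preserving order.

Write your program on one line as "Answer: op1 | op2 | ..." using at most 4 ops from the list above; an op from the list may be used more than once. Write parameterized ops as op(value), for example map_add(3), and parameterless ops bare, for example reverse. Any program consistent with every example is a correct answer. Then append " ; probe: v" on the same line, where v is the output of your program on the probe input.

filter_even | sort_asc | unique ; probe: [-48, 22, 24]

Check, running the answer program on each example:
  [-34, 49, -41, -21, 44, 12] -> [-34, 44, 12] -> [-34, 12, 44] -> [-34, 12, 44]
  [-42, 47, -50, -9, 7, -35, 24, -31] -> [-42, -50, 24] -> [-50, -42, 24] -> [-50, -42, 24]
  [48, 14, -48, 3, -37, -35, -5, 37] -> [48, 14, -48] -> [-48, 14, 48] -> [-48, 14, 48]
  [43, 45, -34, 48, -44, 47, 7, -6, 3, -12] -> [-34, 48, -44, -6, -12] -> [-44, -34, -12, -6, 48] -> [-44, -34, -12, -6, 48]
  [1, -22, 22, -22, 28, -31] -> [-22, 22, -22, 28] -> [-22, -22, 22, 28] -> [-22, 22, 28]
  [-16, 3, 8, -48, 50, -39, 18, -7, -49] -> [-16, 8, -48, 50, 18] -> [-48, -16, 8, 18, 50] -> [-48, -16, 8, 18, 50]
  probe: [24, -27, -48, 41, 22, 17, 33] -> [24, -48, 22] -> [-48, 22, 24] -> [-48, 22, 24]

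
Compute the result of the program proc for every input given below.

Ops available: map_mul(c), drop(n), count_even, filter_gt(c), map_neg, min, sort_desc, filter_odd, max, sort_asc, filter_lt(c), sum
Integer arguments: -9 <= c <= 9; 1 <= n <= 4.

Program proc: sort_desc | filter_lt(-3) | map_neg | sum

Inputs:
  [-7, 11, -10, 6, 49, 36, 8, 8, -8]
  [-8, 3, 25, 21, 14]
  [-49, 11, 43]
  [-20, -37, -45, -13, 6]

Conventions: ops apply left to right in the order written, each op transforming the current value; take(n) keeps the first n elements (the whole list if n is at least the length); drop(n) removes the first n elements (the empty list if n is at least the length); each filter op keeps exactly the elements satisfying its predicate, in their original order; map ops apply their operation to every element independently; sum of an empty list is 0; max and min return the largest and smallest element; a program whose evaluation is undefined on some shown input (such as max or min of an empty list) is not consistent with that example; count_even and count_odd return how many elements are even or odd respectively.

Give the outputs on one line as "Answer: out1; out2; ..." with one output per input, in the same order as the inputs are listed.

Execution, op by op:
  [-7, 11, -10, 6, 49, 36, 8, 8, -8] -> [49, 36, 11, 8, 8, 6, -7, -8, -10] -> [-7, -8, -10] -> [7, 8, 10] -> 25
  [-8, 3, 25, 21, 14] -> [25, 21, 14, 3, -8] -> [-8] -> [8] -> 8
  [-49, 11, 43] -> [43, 11, -49] -> [-49] -> [49] -> 49
  [-20, -37, -45, -13, 6] -> [6, -13, -20, -37, -45] -> [-13, -20, -37, -45] -> [13, 20, 37, 45] -> 115

25; 8; 49; 115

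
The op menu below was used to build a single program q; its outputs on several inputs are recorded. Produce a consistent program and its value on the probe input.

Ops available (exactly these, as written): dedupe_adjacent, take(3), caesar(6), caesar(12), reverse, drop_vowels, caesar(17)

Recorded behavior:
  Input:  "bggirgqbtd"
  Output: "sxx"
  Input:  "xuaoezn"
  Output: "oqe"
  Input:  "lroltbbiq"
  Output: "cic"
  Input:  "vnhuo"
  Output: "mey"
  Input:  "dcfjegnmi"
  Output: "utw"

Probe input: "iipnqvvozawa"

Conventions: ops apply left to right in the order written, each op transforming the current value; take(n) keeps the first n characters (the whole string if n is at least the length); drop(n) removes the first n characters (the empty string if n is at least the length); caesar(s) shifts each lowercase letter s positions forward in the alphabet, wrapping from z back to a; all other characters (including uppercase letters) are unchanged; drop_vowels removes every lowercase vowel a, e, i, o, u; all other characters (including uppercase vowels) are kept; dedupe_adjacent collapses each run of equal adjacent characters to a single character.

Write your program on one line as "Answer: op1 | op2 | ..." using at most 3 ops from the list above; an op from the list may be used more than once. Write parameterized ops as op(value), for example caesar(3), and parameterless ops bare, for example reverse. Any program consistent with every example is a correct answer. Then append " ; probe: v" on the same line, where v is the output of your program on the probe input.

drop_vowels | caesar(17) | take(3) ; probe: "geh"

Check, running the answer program on each example:
  "bggirgqbtd" -> "bggrgqbtd" -> "sxxixhsku" -> "sxx"
  "xuaoezn" -> "xzn" -> "oqe" -> "oqe"
  "lroltbbiq" -> "lrltbbq" -> "cickssh" -> "cic"
  "vnhuo" -> "vnh" -> "mey" -> "mey"
  "dcfjegnmi" -> "dcfjgnm" -> "utwaxed" -> "utw"
  probe: "iipnqvvozawa" -> "pnqvvzw" -> "gehmmqn" -> "geh"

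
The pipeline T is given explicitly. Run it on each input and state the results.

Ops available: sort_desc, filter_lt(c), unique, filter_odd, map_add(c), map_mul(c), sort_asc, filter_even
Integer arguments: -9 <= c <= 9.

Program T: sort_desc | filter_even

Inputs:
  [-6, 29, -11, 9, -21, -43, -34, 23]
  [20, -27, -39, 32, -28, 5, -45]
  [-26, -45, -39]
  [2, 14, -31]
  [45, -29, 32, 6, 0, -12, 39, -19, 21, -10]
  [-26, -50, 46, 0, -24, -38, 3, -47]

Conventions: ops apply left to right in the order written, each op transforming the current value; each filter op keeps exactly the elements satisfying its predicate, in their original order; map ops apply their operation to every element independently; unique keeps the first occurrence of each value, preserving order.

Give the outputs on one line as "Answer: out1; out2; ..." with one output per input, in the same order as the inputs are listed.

[-6, -34]; [32, 20, -28]; [-26]; [14, 2]; [32, 6, 0, -10, -12]; [46, 0, -24, -26, -38, -50]

Execution, op by op:
  [-6, 29, -11, 9, -21, -43, -34, 23] -> [29, 23, 9, -6, -11, -21, -34, -43] -> [-6, -34]
  [20, -27, -39, 32, -28, 5, -45] -> [32, 20, 5, -27, -28, -39, -45] -> [32, 20, -28]
  [-26, -45, -39] -> [-26, -39, -45] -> [-26]
  [2, 14, -31] -> [14, 2, -31] -> [14, 2]
  [45, -29, 32, 6, 0, -12, 39, -19, 21, -10] -> [45, 39, 32, 21, 6, 0, -10, -12, -19, -29] -> [32, 6, 0, -10, -12]
  [-26, -50, 46, 0, -24, -38, 3, -47] -> [46, 3, 0, -24, -26, -38, -47, -50] -> [46, 0, -24, -26, -38, -50]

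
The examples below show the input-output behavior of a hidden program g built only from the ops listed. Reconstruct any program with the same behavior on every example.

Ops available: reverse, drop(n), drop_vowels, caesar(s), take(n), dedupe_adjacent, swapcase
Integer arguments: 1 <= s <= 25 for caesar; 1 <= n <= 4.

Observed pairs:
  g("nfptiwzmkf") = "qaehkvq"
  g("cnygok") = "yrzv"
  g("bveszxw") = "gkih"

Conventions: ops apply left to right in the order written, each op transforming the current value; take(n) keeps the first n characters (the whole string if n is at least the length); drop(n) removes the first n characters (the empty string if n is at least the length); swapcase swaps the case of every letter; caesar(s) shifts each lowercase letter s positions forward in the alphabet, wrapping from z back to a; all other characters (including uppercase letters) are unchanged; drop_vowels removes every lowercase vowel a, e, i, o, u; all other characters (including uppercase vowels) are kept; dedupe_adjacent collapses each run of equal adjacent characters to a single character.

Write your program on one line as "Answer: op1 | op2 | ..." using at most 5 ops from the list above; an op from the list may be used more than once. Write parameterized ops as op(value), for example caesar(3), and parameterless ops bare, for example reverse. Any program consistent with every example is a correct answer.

caesar(22) | drop_vowels | caesar(15) | drop(1)

Check, running the answer program on each example:
  "nfptiwzmkf" -> "jblpesvigb" -> "jblpsvgb" -> "yqaehkvq" -> "qaehkvq"
  "cnygok" -> "yjuckg" -> "yjckg" -> "nyrzv" -> "yrzv"
  "bveszxw" -> "xraovts" -> "xrvts" -> "mgkih" -> "gkih"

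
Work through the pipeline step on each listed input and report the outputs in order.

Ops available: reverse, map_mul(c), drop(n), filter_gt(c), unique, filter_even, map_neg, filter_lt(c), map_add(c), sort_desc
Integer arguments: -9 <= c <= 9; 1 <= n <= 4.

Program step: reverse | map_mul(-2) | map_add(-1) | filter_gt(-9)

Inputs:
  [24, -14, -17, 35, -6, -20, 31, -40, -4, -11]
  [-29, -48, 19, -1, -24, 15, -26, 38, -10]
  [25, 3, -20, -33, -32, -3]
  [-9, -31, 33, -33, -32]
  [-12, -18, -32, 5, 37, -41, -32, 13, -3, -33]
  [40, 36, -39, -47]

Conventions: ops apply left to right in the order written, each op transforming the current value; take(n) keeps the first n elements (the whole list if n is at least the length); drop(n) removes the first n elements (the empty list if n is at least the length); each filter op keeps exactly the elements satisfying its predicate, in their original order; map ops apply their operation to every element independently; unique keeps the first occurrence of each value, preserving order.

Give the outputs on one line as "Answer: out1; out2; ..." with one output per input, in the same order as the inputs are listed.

Execution, op by op:
  [24, -14, -17, 35, -6, -20, 31, -40, -4, -11] -> [-11, -4, -40, 31, -20, -6, 35, -17, -14, 24] -> [22, 8, 80, -62, 40, 12, -70, 34, 28, -48] -> [21, 7, 79, -63, 39, 11, -71, 33, 27, -49] -> [21, 7, 79, 39, 11, 33, 27]
  [-29, -48, 19, -1, -24, 15, -26, 38, -10] -> [-10, 38, -26, 15, -24, -1, 19, -48, -29] -> [20, -76, 52, -30, 48, 2, -38, 96, 58] -> [19, -77, 51, -31, 47, 1, -39, 95, 57] -> [19, 51, 47, 1, 95, 57]
  [25, 3, -20, -33, -32, -3] -> [-3, -32, -33, -20, 3, 25] -> [6, 64, 66, 40, -6, -50] -> [5, 63, 65, 39, -7, -51] -> [5, 63, 65, 39, -7]
  [-9, -31, 33, -33, -32] -> [-32, -33, 33, -31, -9] -> [64, 66, -66, 62, 18] -> [63, 65, -67, 61, 17] -> [63, 65, 61, 17]
  [-12, -18, -32, 5, 37, -41, -32, 13, -3, -33] -> [-33, -3, 13, -32, -41, 37, 5, -32, -18, -12] -> [66, 6, -26, 64, 82, -74, -10, 64, 36, 24] -> [65, 5, -27, 63, 81, -75, -11, 63, 35, 23] -> [65, 5, 63, 81, 63, 35, 23]
  [40, 36, -39, -47] -> [-47, -39, 36, 40] -> [94, 78, -72, -80] -> [93, 77, -73, -81] -> [93, 77]

[21, 7, 79, 39, 11, 33, 27]; [19, 51, 47, 1, 95, 57]; [5, 63, 65, 39, -7]; [63, 65, 61, 17]; [65, 5, 63, 81, 63, 35, 23]; [93, 77]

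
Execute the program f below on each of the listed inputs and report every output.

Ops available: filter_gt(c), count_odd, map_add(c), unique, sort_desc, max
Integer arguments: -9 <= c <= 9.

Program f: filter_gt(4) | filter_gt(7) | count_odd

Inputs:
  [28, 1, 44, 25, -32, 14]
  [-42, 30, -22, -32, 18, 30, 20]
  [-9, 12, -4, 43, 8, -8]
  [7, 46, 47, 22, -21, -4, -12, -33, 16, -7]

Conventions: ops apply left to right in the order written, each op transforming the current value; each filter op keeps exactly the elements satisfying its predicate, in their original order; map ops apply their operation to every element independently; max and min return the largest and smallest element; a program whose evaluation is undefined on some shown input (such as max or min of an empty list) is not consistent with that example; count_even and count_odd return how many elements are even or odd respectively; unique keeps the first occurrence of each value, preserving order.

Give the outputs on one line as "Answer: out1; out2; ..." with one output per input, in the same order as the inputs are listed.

Execution, op by op:
  [28, 1, 44, 25, -32, 14] -> [28, 44, 25, 14] -> [28, 44, 25, 14] -> 1
  [-42, 30, -22, -32, 18, 30, 20] -> [30, 18, 30, 20] -> [30, 18, 30, 20] -> 0
  [-9, 12, -4, 43, 8, -8] -> [12, 43, 8] -> [12, 43, 8] -> 1
  [7, 46, 47, 22, -21, -4, -12, -33, 16, -7] -> [7, 46, 47, 22, 16] -> [46, 47, 22, 16] -> 1

1; 0; 1; 1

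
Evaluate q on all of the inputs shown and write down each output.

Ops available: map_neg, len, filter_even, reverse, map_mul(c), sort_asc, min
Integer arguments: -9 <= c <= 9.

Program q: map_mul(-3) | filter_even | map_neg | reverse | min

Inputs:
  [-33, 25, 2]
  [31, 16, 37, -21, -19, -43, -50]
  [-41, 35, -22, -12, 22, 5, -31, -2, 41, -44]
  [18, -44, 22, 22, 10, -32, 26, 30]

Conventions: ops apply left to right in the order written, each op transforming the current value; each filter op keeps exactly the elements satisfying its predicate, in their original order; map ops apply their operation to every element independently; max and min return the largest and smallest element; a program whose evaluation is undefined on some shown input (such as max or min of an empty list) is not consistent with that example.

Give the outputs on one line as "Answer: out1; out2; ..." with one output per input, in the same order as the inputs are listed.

Execution, op by op:
  [-33, 25, 2] -> [99, -75, -6] -> [-6] -> [6] -> [6] -> 6
  [31, 16, 37, -21, -19, -43, -50] -> [-93, -48, -111, 63, 57, 129, 150] -> [-48, 150] -> [48, -150] -> [-150, 48] -> -150
  [-41, 35, -22, -12, 22, 5, -31, -2, 41, -44] -> [123, -105, 66, 36, -66, -15, 93, 6, -123, 132] -> [66, 36, -66, 6, 132] -> [-66, -36, 66, -6, -132] -> [-132, -6, 66, -36, -66] -> -132
  [18, -44, 22, 22, 10, -32, 26, 30] -> [-54, 132, -66, -66, -30, 96, -78, -90] -> [-54, 132, -66, -66, -30, 96, -78, -90] -> [54, -132, 66, 66, 30, -96, 78, 90] -> [90, 78, -96, 30, 66, 66, -132, 54] -> -132

6; -150; -132; -132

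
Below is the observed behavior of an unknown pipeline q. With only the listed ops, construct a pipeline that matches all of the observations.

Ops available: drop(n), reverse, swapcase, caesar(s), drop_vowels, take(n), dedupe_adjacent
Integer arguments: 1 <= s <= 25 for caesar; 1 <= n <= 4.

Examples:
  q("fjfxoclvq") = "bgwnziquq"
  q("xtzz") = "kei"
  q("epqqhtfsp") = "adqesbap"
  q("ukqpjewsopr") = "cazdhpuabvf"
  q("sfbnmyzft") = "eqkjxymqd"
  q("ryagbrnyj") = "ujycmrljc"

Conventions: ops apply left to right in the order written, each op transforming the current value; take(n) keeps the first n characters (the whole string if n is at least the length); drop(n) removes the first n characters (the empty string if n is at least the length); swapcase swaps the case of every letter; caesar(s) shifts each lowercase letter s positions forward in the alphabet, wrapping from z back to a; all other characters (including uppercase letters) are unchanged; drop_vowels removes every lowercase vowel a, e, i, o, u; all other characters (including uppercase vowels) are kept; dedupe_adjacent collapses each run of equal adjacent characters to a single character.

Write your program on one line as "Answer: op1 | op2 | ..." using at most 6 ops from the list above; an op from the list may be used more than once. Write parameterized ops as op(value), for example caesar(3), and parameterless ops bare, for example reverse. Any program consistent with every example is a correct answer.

swapcase | reverse | swapcase | caesar(11) | dedupe_adjacent

Check, running the answer program on each example:
  "fjfxoclvq" -> "FJFXOCLVQ" -> "QVLCOXFJF" -> "qvlcoxfjf" -> "bgwnziquq" -> "bgwnziquq"
  "xtzz" -> "XTZZ" -> "ZZTX" -> "zztx" -> "kkei" -> "kei"
  "epqqhtfsp" -> "EPQQHTFSP" -> "PSFTHQQPE" -> "psfthqqpe" -> "adqesbbap" -> "adqesbap"
  "ukqpjewsopr" -> "UKQPJEWSOPR" -> "RPOSWEJPQKU" -> "rposwejpqku" -> "cazdhpuabvf" -> "cazdhpuabvf"
  "sfbnmyzft" -> "SFBNMYZFT" -> "TFZYMNBFS" -> "tfzymnbfs" -> "eqkjxymqd" -> "eqkjxymqd"
  "ryagbrnyj" -> "RYAGBRNYJ" -> "JYNRBGAYR" -> "jynrbgayr" -> "ujycmrljc" -> "ujycmrljc"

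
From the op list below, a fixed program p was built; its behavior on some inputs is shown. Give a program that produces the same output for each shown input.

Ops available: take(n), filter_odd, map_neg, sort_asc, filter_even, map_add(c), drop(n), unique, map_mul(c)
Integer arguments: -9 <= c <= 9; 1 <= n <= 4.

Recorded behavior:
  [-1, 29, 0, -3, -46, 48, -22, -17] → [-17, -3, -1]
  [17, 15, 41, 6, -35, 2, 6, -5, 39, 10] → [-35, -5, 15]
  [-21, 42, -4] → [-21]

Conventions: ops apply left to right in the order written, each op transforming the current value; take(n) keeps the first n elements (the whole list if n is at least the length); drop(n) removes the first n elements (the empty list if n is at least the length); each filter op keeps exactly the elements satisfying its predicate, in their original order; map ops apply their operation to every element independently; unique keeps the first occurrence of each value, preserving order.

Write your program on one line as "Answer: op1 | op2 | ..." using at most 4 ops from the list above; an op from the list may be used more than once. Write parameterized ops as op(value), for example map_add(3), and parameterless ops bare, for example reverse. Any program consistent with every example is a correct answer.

filter_odd | sort_asc | take(3)

Check, running the answer program on each example:
  [-1, 29, 0, -3, -46, 48, -22, -17] -> [-1, 29, -3, -17] -> [-17, -3, -1, 29] -> [-17, -3, -1]
  [17, 15, 41, 6, -35, 2, 6, -5, 39, 10] -> [17, 15, 41, -35, -5, 39] -> [-35, -5, 15, 17, 39, 41] -> [-35, -5, 15]
  [-21, 42, -4] -> [-21] -> [-21] -> [-21]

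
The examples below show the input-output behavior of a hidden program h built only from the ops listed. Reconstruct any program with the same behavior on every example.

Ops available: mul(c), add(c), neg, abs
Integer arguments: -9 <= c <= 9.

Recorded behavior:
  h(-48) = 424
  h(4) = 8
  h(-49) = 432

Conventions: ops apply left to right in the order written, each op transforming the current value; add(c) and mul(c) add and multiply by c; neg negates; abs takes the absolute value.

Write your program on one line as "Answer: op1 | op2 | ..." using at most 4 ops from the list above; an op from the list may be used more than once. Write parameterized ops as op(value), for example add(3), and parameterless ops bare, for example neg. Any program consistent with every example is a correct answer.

neg | add(5) | mul(-8) | neg

Check, running the answer program on each example:
  -48 -> 48 -> 53 -> -424 -> 424
  4 -> -4 -> 1 -> -8 -> 8
  -49 -> 49 -> 54 -> -432 -> 432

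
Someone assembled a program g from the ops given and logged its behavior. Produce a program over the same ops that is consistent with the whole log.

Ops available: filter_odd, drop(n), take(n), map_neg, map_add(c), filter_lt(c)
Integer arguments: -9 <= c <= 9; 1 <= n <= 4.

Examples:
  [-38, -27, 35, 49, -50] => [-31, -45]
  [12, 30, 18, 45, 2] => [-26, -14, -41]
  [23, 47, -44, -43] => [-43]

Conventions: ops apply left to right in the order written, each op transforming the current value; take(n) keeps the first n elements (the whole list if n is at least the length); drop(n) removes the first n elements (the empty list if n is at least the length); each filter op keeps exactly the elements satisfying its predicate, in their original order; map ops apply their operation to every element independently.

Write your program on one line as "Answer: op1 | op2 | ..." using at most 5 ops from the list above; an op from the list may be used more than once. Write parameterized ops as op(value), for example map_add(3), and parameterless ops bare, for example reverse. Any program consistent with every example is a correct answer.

drop(1) | map_neg | map_add(6) | map_add(-2) | filter_lt(2)

Check, running the answer program on each example:
  [-38, -27, 35, 49, -50] -> [-27, 35, 49, -50] -> [27, -35, -49, 50] -> [33, -29, -43, 56] -> [31, -31, -45, 54] -> [-31, -45]
  [12, 30, 18, 45, 2] -> [30, 18, 45, 2] -> [-30, -18, -45, -2] -> [-24, -12, -39, 4] -> [-26, -14, -41, 2] -> [-26, -14, -41]
  [23, 47, -44, -43] -> [47, -44, -43] -> [-47, 44, 43] -> [-41, 50, 49] -> [-43, 48, 47] -> [-43]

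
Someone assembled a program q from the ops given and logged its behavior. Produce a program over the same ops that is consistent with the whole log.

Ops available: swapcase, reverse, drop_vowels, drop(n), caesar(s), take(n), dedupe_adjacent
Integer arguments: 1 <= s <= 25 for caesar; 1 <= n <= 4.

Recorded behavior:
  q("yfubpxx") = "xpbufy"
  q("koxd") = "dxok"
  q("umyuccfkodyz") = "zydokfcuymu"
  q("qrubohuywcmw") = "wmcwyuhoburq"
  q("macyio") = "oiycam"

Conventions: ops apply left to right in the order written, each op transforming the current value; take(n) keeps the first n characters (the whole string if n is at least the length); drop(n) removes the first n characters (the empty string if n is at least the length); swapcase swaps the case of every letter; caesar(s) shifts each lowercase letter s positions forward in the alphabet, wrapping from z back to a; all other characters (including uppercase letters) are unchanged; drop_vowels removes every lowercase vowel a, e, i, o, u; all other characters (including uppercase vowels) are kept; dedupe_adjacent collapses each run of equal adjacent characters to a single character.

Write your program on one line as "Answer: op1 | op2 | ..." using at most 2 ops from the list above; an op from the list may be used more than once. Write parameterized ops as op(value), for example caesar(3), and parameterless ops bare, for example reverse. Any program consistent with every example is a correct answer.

reverse | dedupe_adjacent

Check, running the answer program on each example:
  "yfubpxx" -> "xxpbufy" -> "xpbufy"
  "koxd" -> "dxok" -> "dxok"
  "umyuccfkodyz" -> "zydokfccuymu" -> "zydokfcuymu"
  "qrubohuywcmw" -> "wmcwyuhoburq" -> "wmcwyuhoburq"
  "macyio" -> "oiycam" -> "oiycam"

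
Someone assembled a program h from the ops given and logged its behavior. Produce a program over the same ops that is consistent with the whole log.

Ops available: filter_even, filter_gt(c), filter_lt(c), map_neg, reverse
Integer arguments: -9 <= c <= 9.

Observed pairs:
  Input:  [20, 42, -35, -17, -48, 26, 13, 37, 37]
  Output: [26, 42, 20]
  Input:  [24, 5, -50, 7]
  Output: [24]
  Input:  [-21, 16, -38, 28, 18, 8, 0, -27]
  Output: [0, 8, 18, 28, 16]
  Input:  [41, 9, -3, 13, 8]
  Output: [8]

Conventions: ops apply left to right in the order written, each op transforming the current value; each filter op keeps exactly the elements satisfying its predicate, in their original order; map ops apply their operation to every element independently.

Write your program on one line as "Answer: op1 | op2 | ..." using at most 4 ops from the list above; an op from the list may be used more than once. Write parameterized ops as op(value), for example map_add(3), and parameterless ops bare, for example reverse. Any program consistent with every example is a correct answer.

filter_gt(-4) | reverse | filter_even

Check, running the answer program on each example:
  [20, 42, -35, -17, -48, 26, 13, 37, 37] -> [20, 42, 26, 13, 37, 37] -> [37, 37, 13, 26, 42, 20] -> [26, 42, 20]
  [24, 5, -50, 7] -> [24, 5, 7] -> [7, 5, 24] -> [24]
  [-21, 16, -38, 28, 18, 8, 0, -27] -> [16, 28, 18, 8, 0] -> [0, 8, 18, 28, 16] -> [0, 8, 18, 28, 16]
  [41, 9, -3, 13, 8] -> [41, 9, -3, 13, 8] -> [8, 13, -3, 9, 41] -> [8]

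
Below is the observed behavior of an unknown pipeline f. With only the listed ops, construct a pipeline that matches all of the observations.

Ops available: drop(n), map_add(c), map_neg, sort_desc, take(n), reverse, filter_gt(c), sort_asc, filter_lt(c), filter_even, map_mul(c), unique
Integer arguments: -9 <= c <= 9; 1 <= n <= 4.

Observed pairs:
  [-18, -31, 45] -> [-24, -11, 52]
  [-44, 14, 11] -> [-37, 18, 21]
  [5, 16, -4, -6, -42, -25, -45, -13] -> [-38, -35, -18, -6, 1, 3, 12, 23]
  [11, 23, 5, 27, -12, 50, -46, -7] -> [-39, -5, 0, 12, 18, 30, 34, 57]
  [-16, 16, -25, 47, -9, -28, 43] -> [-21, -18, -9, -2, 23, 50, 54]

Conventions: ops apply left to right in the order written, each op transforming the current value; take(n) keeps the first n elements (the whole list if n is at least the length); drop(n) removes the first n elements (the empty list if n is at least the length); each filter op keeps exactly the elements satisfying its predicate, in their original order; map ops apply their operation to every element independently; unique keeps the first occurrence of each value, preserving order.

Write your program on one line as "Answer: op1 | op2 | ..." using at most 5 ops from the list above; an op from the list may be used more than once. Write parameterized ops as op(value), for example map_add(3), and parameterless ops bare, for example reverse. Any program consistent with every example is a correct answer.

reverse | map_add(7) | sort_desc | reverse

Check, running the answer program on each example:
  [-18, -31, 45] -> [45, -31, -18] -> [52, -24, -11] -> [52, -11, -24] -> [-24, -11, 52]
  [-44, 14, 11] -> [11, 14, -44] -> [18, 21, -37] -> [21, 18, -37] -> [-37, 18, 21]
  [5, 16, -4, -6, -42, -25, -45, -13] -> [-13, -45, -25, -42, -6, -4, 16, 5] -> [-6, -38, -18, -35, 1, 3, 23, 12] -> [23, 12, 3, 1, -6, -18, -35, -38] -> [-38, -35, -18, -6, 1, 3, 12, 23]
  [11, 23, 5, 27, -12, 50, -46, -7] -> [-7, -46, 50, -12, 27, 5, 23, 11] -> [0, -39, 57, -5, 34, 12, 30, 18] -> [57, 34, 30, 18, 12, 0, -5, -39] -> [-39, -5, 0, 12, 18, 30, 34, 57]
  [-16, 16, -25, 47, -9, -28, 43] -> [43, -28, -9, 47, -25, 16, -16] -> [50, -21, -2, 54, -18, 23, -9] -> [54, 50, 23, -2, -9, -18, -21] -> [-21, -18, -9, -2, 23, 50, 54]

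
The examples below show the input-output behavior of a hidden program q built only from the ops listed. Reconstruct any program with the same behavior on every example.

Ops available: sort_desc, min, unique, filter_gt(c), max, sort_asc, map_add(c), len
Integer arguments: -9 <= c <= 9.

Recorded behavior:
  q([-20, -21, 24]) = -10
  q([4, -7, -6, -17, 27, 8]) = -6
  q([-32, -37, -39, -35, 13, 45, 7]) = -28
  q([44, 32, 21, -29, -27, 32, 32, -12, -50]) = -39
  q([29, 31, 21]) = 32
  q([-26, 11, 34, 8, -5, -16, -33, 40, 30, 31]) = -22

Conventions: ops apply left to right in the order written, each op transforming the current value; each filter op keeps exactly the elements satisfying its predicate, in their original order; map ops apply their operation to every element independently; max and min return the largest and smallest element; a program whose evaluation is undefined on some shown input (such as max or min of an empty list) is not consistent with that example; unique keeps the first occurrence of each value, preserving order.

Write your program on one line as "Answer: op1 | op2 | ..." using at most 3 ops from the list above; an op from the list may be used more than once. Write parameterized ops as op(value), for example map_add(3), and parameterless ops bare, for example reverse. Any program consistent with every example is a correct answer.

map_add(9) | map_add(2) | min

Check, running the answer program on each example:
  [-20, -21, 24] -> [-11, -12, 33] -> [-9, -10, 35] -> -10
  [4, -7, -6, -17, 27, 8] -> [13, 2, 3, -8, 36, 17] -> [15, 4, 5, -6, 38, 19] -> -6
  [-32, -37, -39, -35, 13, 45, 7] -> [-23, -28, -30, -26, 22, 54, 16] -> [-21, -26, -28, -24, 24, 56, 18] -> -28
  [44, 32, 21, -29, -27, 32, 32, -12, -50] -> [53, 41, 30, -20, -18, 41, 41, -3, -41] -> [55, 43, 32, -18, -16, 43, 43, -1, -39] -> -39
  [29, 31, 21] -> [38, 40, 30] -> [40, 42, 32] -> 32
  [-26, 11, 34, 8, -5, -16, -33, 40, 30, 31] -> [-17, 20, 43, 17, 4, -7, -24, 49, 39, 40] -> [-15, 22, 45, 19, 6, -5, -22, 51, 41, 42] -> -22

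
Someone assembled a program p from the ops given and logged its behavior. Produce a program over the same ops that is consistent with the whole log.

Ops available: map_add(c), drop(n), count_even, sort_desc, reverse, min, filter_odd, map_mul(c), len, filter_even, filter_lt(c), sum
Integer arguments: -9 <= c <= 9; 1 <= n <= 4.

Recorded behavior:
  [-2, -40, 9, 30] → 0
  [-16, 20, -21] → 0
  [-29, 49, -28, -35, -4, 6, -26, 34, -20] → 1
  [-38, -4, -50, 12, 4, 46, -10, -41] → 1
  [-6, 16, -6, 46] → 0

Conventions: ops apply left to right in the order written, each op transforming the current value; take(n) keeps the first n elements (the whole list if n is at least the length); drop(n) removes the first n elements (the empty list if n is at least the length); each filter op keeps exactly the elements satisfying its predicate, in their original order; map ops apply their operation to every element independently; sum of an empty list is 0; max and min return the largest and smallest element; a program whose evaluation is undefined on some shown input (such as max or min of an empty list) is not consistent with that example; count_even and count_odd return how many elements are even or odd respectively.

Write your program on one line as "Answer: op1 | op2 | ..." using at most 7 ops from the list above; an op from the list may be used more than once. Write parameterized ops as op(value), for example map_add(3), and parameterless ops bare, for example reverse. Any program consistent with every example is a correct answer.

filter_even | map_add(1) | drop(4) | map_add(7) | filter_lt(3) | len

Check, running the answer program on each example:
  [-2, -40, 9, 30] -> [-2, -40, 30] -> [-1, -39, 31] -> [] -> [] -> [] -> 0
  [-16, 20, -21] -> [-16, 20] -> [-15, 21] -> [] -> [] -> [] -> 0
  [-29, 49, -28, -35, -4, 6, -26, 34, -20] -> [-28, -4, 6, -26, 34, -20] -> [-27, -3, 7, -25, 35, -19] -> [35, -19] -> [42, -12] -> [-12] -> 1
  [-38, -4, -50, 12, 4, 46, -10, -41] -> [-38, -4, -50, 12, 4, 46, -10] -> [-37, -3, -49, 13, 5, 47, -9] -> [5, 47, -9] -> [12, 54, -2] -> [-2] -> 1
  [-6, 16, -6, 46] -> [-6, 16, -6, 46] -> [-5, 17, -5, 47] -> [] -> [] -> [] -> 0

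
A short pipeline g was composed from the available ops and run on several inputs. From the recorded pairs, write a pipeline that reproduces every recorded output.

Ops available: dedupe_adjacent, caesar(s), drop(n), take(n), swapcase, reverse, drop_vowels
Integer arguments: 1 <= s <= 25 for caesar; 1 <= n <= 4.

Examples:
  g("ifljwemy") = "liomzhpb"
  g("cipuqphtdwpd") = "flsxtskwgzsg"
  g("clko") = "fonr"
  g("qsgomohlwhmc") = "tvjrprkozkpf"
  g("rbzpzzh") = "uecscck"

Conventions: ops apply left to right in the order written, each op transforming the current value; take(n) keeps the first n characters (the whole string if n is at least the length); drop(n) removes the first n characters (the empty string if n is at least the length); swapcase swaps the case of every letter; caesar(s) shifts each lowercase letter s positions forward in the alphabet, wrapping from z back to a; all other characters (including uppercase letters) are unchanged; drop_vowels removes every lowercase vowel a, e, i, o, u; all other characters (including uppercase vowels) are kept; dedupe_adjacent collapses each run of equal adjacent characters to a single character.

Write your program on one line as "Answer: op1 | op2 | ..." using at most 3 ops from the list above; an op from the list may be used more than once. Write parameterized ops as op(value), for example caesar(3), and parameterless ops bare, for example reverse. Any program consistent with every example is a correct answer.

caesar(9) | caesar(8) | caesar(12)

Check, running the answer program on each example:
  "ifljwemy" -> "rousfnvh" -> "zwcanvdp" -> "liomzhpb"
  "cipuqphtdwpd" -> "lrydzyqcmfym" -> "tzglhgykungu" -> "flsxtskwgzsg"
  "clko" -> "lutx" -> "tcbf" -> "fonr"
  "qsgomohlwhmc" -> "zbpxvxqufqvl" -> "hjxfdfycnydt" -> "tvjrprkozkpf"
  "rbzpzzh" -> "akiyiiq" -> "isqgqqy" -> "uecscck"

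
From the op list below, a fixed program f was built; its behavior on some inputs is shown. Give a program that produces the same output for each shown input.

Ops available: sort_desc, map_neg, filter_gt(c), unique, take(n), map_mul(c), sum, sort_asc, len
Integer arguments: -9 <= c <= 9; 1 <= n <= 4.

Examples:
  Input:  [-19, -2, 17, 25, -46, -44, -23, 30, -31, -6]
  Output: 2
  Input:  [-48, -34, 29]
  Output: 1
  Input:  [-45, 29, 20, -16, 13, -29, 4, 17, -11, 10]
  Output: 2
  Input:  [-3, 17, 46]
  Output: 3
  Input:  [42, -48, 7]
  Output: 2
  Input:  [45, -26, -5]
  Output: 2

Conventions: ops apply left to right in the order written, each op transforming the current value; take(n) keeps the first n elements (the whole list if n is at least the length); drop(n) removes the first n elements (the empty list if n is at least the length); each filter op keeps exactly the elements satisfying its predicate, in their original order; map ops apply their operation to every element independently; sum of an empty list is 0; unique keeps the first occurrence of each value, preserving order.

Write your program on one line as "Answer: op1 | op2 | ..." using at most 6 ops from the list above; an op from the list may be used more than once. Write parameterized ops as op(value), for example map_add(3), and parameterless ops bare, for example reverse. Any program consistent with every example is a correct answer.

take(3) | filter_gt(-9) | sort_asc | map_mul(-4) | len

Check, running the answer program on each example:
  [-19, -2, 17, 25, -46, -44, -23, 30, -31, -6] -> [-19, -2, 17] -> [-2, 17] -> [-2, 17] -> [8, -68] -> 2
  [-48, -34, 29] -> [-48, -34, 29] -> [29] -> [29] -> [-116] -> 1
  [-45, 29, 20, -16, 13, -29, 4, 17, -11, 10] -> [-45, 29, 20] -> [29, 20] -> [20, 29] -> [-80, -116] -> 2
  [-3, 17, 46] -> [-3, 17, 46] -> [-3, 17, 46] -> [-3, 17, 46] -> [12, -68, -184] -> 3
  [42, -48, 7] -> [42, -48, 7] -> [42, 7] -> [7, 42] -> [-28, -168] -> 2
  [45, -26, -5] -> [45, -26, -5] -> [45, -5] -> [-5, 45] -> [20, -180] -> 2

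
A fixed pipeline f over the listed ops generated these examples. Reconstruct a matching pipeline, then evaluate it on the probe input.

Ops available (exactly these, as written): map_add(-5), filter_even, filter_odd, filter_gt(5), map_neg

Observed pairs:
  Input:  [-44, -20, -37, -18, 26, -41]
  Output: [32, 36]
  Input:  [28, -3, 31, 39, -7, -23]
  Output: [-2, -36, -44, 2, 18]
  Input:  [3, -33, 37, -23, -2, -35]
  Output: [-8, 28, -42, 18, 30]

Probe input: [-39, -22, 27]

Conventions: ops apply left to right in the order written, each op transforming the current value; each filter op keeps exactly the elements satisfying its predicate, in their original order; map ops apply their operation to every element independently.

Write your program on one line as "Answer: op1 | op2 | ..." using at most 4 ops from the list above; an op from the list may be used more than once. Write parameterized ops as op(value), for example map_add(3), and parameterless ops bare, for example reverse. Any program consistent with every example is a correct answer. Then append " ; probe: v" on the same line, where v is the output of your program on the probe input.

map_neg | map_add(-5) | filter_even ; probe: [34, -32]

Check, running the answer program on each example:
  [-44, -20, -37, -18, 26, -41] -> [44, 20, 37, 18, -26, 41] -> [39, 15, 32, 13, -31, 36] -> [32, 36]
  [28, -3, 31, 39, -7, -23] -> [-28, 3, -31, -39, 7, 23] -> [-33, -2, -36, -44, 2, 18] -> [-2, -36, -44, 2, 18]
  [3, -33, 37, -23, -2, -35] -> [-3, 33, -37, 23, 2, 35] -> [-8, 28, -42, 18, -3, 30] -> [-8, 28, -42, 18, 30]
  probe: [-39, -22, 27] -> [39, 22, -27] -> [34, 17, -32] -> [34, -32]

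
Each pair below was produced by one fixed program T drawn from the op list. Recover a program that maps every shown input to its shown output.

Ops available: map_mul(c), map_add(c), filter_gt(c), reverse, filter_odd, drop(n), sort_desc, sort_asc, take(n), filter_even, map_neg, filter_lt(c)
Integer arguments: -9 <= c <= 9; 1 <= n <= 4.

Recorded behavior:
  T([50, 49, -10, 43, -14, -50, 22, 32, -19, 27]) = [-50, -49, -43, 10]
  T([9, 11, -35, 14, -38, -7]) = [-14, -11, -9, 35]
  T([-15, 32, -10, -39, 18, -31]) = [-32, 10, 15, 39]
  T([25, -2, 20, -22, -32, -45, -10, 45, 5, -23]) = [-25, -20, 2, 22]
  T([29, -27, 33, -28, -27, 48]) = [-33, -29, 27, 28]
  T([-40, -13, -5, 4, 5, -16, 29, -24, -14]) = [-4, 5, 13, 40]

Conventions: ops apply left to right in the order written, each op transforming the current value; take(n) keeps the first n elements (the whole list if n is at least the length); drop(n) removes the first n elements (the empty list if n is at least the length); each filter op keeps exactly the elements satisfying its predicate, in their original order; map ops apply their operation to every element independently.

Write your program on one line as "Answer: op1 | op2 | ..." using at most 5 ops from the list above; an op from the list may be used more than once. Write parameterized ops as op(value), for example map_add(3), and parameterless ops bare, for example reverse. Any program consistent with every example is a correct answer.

take(4) | sort_asc | map_neg | reverse

Check, running the answer program on each example:
  [50, 49, -10, 43, -14, -50, 22, 32, -19, 27] -> [50, 49, -10, 43] -> [-10, 43, 49, 50] -> [10, -43, -49, -50] -> [-50, -49, -43, 10]
  [9, 11, -35, 14, -38, -7] -> [9, 11, -35, 14] -> [-35, 9, 11, 14] -> [35, -9, -11, -14] -> [-14, -11, -9, 35]
  [-15, 32, -10, -39, 18, -31] -> [-15, 32, -10, -39] -> [-39, -15, -10, 32] -> [39, 15, 10, -32] -> [-32, 10, 15, 39]
  [25, -2, 20, -22, -32, -45, -10, 45, 5, -23] -> [25, -2, 20, -22] -> [-22, -2, 20, 25] -> [22, 2, -20, -25] -> [-25, -20, 2, 22]
  [29, -27, 33, -28, -27, 48] -> [29, -27, 33, -28] -> [-28, -27, 29, 33] -> [28, 27, -29, -33] -> [-33, -29, 27, 28]
  [-40, -13, -5, 4, 5, -16, 29, -24, -14] -> [-40, -13, -5, 4] -> [-40, -13, -5, 4] -> [40, 13, 5, -4] -> [-4, 5, 13, 40]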